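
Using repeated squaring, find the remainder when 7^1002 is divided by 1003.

546

7^1 ≡ 7 (mod 1003)
7^2 ≡ 7^2 = 49 ≡ 49 (mod 1003)
7^4 ≡ 49^2 = 2401 ≡ 395 (mod 1003)
7^8 ≡ 395^2 = 156025 ≡ 560 (mod 1003)
7^16 ≡ 560^2 = 313600 ≡ 664 (mod 1003)
7^32 ≡ 664^2 = 440896 ≡ 579 (mod 1003)
7^64 ≡ 579^2 = 335241 ≡ 239 (mod 1003)
7^128 ≡ 239^2 = 57121 ≡ 953 (mod 1003)
7^256 ≡ 953^2 = 908209 ≡ 494 (mod 1003)
7^512 ≡ 494^2 = 244036 ≡ 307 (mod 1003)
1002 = 512 + 256 + 128 + 64 + 32 + 8 + 2 in binary powers of 2.
So 7^1002 ≡ 307 · 494 · 953 · 239 · 579 · 560 · 49 ≡ 546 (mod 1003).
Since 546 ≠ 1, base 7 is a Fermat witness: 1003 is composite.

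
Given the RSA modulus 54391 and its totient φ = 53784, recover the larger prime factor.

φ(n) = (p−1)(q−1) = n − (p+q) + 1, so p + q = 54391 − 53784 + 1 = 608.
p and q are the roots of t² − 608t + 54391 = 0.
Discriminant: 608² − 4·54391 = 369664 − 217564 = 152100; √152100 = 390.
q = (608 − 390)/2 = 109, p = (608 + 390)/2 = 499.
Check: 109 · 499 = 54391.

499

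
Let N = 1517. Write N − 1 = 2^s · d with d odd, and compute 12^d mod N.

345

1517 − 1 = 1516 = 2^2 · 379, so d = 379.
12^1 ≡ 12 (mod 1517)
12^2 ≡ 12^2 = 144 ≡ 144 (mod 1517)
12^4 ≡ 144^2 = 20736 ≡ 1015 (mod 1517)
12^8 ≡ 1015^2 = 1030225 ≡ 182 (mod 1517)
12^16 ≡ 182^2 = 33124 ≡ 1267 (mod 1517)
12^32 ≡ 1267^2 = 1605289 ≡ 303 (mod 1517)
12^64 ≡ 303^2 = 91809 ≡ 789 (mod 1517)
12^128 ≡ 789^2 = 622521 ≡ 551 (mod 1517)
12^256 ≡ 551^2 = 303601 ≡ 201 (mod 1517)
379 = 256 + 64 + 32 + 16 + 8 + 2 + 1 in binary powers of 2.
So 12^379 ≡ 201 · 789 · 303 · 1267 · 182 · 144 · 12 ≡ 345 (mod 1517).
Squaring chain: 345 → 699; never reaches −1, so base 12 is a Miller–Rabin witness that 1517 is composite.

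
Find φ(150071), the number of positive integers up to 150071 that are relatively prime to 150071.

140760

Factor: 150071 = 31 · 47 · 103.
φ(150071) = (31−1) · (47−1) · (103−1) = 30 · 46 · 102 = 140760.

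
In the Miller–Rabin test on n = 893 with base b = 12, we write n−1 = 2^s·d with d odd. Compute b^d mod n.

893 − 1 = 892 = 2^2 · 223, so d = 223.
12^1 ≡ 12 (mod 893)
12^2 ≡ 12^2 = 144 ≡ 144 (mod 893)
12^4 ≡ 144^2 = 20736 ≡ 197 (mod 893)
12^8 ≡ 197^2 = 38809 ≡ 410 (mod 893)
12^16 ≡ 410^2 = 168100 ≡ 216 (mod 893)
12^32 ≡ 216^2 = 46656 ≡ 220 (mod 893)
12^64 ≡ 220^2 = 48400 ≡ 178 (mod 893)
12^128 ≡ 178^2 = 31684 ≡ 429 (mod 893)
223 = 128 + 64 + 16 + 8 + 4 + 2 + 1 in binary powers of 2.
So 12^223 ≡ 429 · 178 · 216 · 410 · 197 · 144 · 12 ≡ 639 (mod 893).
Squaring chain: 639 → 220; never reaches −1, so base 12 is a Miller–Rabin witness that 893 is composite.

639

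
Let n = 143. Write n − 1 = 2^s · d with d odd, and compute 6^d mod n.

143 − 1 = 142 = 2^1 · 71, so d = 71.
6^1 ≡ 6 (mod 143)
6^2 ≡ 6^2 = 36 ≡ 36 (mod 143)
6^4 ≡ 36^2 = 1296 ≡ 9 (mod 143)
6^8 ≡ 9^2 = 81 ≡ 81 (mod 143)
6^16 ≡ 81^2 = 6561 ≡ 126 (mod 143)
6^32 ≡ 126^2 = 15876 ≡ 3 (mod 143)
6^64 ≡ 3^2 = 9 ≡ 9 (mod 143)
71 = 64 + 4 + 2 + 1 in binary powers of 2.
So 6^71 ≡ 9 · 9 · 36 · 6 ≡ 50 (mod 143).
Squaring chain: 50; never reaches −1, so base 6 is a Miller–Rabin witness that 143 is composite.

50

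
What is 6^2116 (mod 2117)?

819

6^1 ≡ 6 (mod 2117)
6^2 ≡ 6^2 = 36 ≡ 36 (mod 2117)
6^4 ≡ 36^2 = 1296 ≡ 1296 (mod 2117)
6^8 ≡ 1296^2 = 1679616 ≡ 835 (mod 2117)
6^16 ≡ 835^2 = 697225 ≡ 732 (mod 2117)
6^32 ≡ 732^2 = 535824 ≡ 223 (mod 2117)
6^64 ≡ 223^2 = 49729 ≡ 1038 (mod 2117)
6^128 ≡ 1038^2 = 1077444 ≡ 2008 (mod 2117)
6^256 ≡ 2008^2 = 4032064 ≡ 1296 (mod 2117)
6^512 ≡ 1296^2 = 1679616 ≡ 835 (mod 2117)
6^1024 ≡ 835^2 = 697225 ≡ 732 (mod 2117)
6^2048 ≡ 732^2 = 535824 ≡ 223 (mod 2117)
2116 = 2048 + 64 + 4 in binary powers of 2.
So 6^2116 ≡ 223 · 1038 · 1296 ≡ 819 (mod 2117).
Since 819 ≠ 1, base 6 is a Fermat witness: 2117 is composite.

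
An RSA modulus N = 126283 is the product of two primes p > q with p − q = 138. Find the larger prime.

431

Since p = q + 138, we have 126283 = q(q + 138), so q² + 138q − 126283 = 0.
Discriminant: 138² + 4·126283 = 19044 + 505132 = 524176; √524176 = 724.
q = (−138 + 724)/2 = 293, and p = q + 138 = 431.
Check: 293 · 431 = 126283.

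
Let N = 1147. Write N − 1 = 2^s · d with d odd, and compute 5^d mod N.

156

1147 − 1 = 1146 = 2^1 · 573, so d = 573.
5^1 ≡ 5 (mod 1147)
5^2 ≡ 5^2 = 25 ≡ 25 (mod 1147)
5^4 ≡ 25^2 = 625 ≡ 625 (mod 1147)
5^8 ≡ 625^2 = 390625 ≡ 645 (mod 1147)
5^16 ≡ 645^2 = 416025 ≡ 811 (mod 1147)
5^32 ≡ 811^2 = 657721 ≡ 490 (mod 1147)
5^64 ≡ 490^2 = 240100 ≡ 377 (mod 1147)
5^128 ≡ 377^2 = 142129 ≡ 1048 (mod 1147)
5^256 ≡ 1048^2 = 1098304 ≡ 625 (mod 1147)
5^512 ≡ 625^2 = 390625 ≡ 645 (mod 1147)
573 = 512 + 32 + 16 + 8 + 4 + 1 in binary powers of 2.
So 5^573 ≡ 645 · 490 · 811 · 645 · 625 · 5 ≡ 156 (mod 1147).
Squaring chain: 156; never reaches −1, so base 5 is a Miller–Rabin witness that 1147 is composite.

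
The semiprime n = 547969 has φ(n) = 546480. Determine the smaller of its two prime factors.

φ(n) = (p−1)(q−1) = n − (p+q) + 1, so p + q = 547969 − 546480 + 1 = 1490.
p and q are the roots of t² − 1490t + 547969 = 0.
Discriminant: 1490² − 4·547969 = 2220100 − 2191876 = 28224; √28224 = 168.
q = (1490 − 168)/2 = 661, p = (1490 + 168)/2 = 829.
Check: 661 · 829 = 547969.

661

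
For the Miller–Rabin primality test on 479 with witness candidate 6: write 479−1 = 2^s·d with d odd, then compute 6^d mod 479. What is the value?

479 − 1 = 478 = 2^1 · 239, so d = 239.
6^1 ≡ 6 (mod 479)
6^2 ≡ 6^2 = 36 ≡ 36 (mod 479)
6^4 ≡ 36^2 = 1296 ≡ 338 (mod 479)
6^8 ≡ 338^2 = 114244 ≡ 242 (mod 479)
6^16 ≡ 242^2 = 58564 ≡ 126 (mod 479)
6^32 ≡ 126^2 = 15876 ≡ 69 (mod 479)
6^64 ≡ 69^2 = 4761 ≡ 450 (mod 479)
6^128 ≡ 450^2 = 202500 ≡ 362 (mod 479)
239 = 128 + 64 + 32 + 8 + 4 + 2 + 1 in binary powers of 2.
So 6^239 ≡ 362 · 450 · 69 · 242 · 338 · 36 · 6 ≡ 1 (mod 479).
Since 6^d ≡ 1 (mod 479), base 6 does not prove 479 composite.

1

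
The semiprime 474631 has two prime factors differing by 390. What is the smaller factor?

521

Since p = q + 390, we have 474631 = q(q + 390), so q² + 390q − 474631 = 0.
Discriminant: 390² + 4·474631 = 152100 + 1898524 = 2050624; √2050624 = 1432.
q = (−390 + 1432)/2 = 521, and p = q + 390 = 911.
Check: 521 · 911 = 474631.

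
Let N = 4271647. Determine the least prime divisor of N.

61

4271647 is odd.
Digit sum 31, not divisible by 3.
Ends in 7: not divisible by 5.
7: 4271647 = 7·610235 + 2
11: 4271647 = 11·388331 + 6
13: 4271647 = 13·328588 + 3
17: 4271647 = 17·251273 + 6
19: 4271647 = 19·224823 + 10
23: 4271647 = 23·185723 + 18
29: 4271647 = 29·147298 + 5
31: 4271647 = 31·137795 + 2
37: 4271647 = 37·115449 + 34
41: 4271647 = 41·104186 + 21
43: 4271647 = 43·99340 + 27
47: 4271647 = 47·90886 + 5
53: 4271647 = 53·80597 + 6
59: 4271647 = 59·72400 + 47
61: 4271647 = 61·70027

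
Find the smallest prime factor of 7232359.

7232359 is odd.
Digit sum 31, not divisible by 3.
Ends in 9: not divisible by 5.
7: 7232359 = 7·1033194 + 1
11: 7232359 = 11·657487 + 2
13: 7232359 = 13·556335 + 4
17: 7232359 = 17·425432 + 15
19: 7232359 = 19·380650 + 9
23: 7232359 = 23·314450 + 9
29: 7232359 = 29·249391 + 20
31: 7232359 = 31·233301 + 28
37: 7232359 = 37·195469 + 6
41: 7232359 = 41·176399

41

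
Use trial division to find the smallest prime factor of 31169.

31169 is odd.
Digit sum 20, not divisible by 3.
Ends in 9: not divisible by 5.
7: 31169 = 7·4452 + 5
11: 31169 = 11·2833 + 6
13: 31169 = 13·2397 + 8
17: 31169 = 17·1833 + 8
19: 31169 = 19·1640 + 9
23: 31169 = 23·1355 + 4
29: 31169 = 29·1074 + 23
31: 31169 = 31·1005 + 14
37: 31169 = 37·842 + 15
41: 31169 = 41·760 + 9
43: 31169 = 43·724 + 37
47: 31169 = 47·663 + 8
53: 31169 = 53·588 + 5
59: 31169 = 59·528 + 17
61: 31169 = 61·510 + 59
67: 31169 = 67·465 + 14
71: 31169 = 71·439

71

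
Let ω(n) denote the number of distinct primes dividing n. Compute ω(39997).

39997 = 23 · 1739
1739 = 37 · 47
39997 = 23 · 37 · 47, which has 3 distinct prime factors.

3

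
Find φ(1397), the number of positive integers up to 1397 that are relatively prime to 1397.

Factor: 1397 = 11 · 127.
φ(1397) = (11−1) · (127−1) = 10 · 126 = 1260.

1260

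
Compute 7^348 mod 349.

1

7^1 ≡ 7 (mod 349)
7^2 ≡ 7^2 = 49 ≡ 49 (mod 349)
7^4 ≡ 49^2 = 2401 ≡ 307 (mod 349)
7^8 ≡ 307^2 = 94249 ≡ 19 (mod 349)
7^16 ≡ 19^2 = 361 ≡ 12 (mod 349)
7^32 ≡ 12^2 = 144 ≡ 144 (mod 349)
7^64 ≡ 144^2 = 20736 ≡ 145 (mod 349)
7^128 ≡ 145^2 = 21025 ≡ 85 (mod 349)
7^256 ≡ 85^2 = 7225 ≡ 245 (mod 349)
348 = 256 + 64 + 16 + 8 + 4 in binary powers of 2.
So 7^348 ≡ 245 · 145 · 12 · 19 · 307 ≡ 1 (mod 349).
Since the result is 1, base 7 gives no evidence that 349 is composite.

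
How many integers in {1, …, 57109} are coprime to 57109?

50160

Factor: 57109 = 13 · 23 · 191.
φ(57109) = (13−1) · (23−1) · (191−1) = 12 · 22 · 190 = 50160.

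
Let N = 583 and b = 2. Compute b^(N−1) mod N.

2^1 ≡ 2 (mod 583)
2^2 ≡ 2^2 = 4 ≡ 4 (mod 583)
2^4 ≡ 4^2 = 16 ≡ 16 (mod 583)
2^8 ≡ 16^2 = 256 ≡ 256 (mod 583)
2^16 ≡ 256^2 = 65536 ≡ 240 (mod 583)
2^32 ≡ 240^2 = 57600 ≡ 466 (mod 583)
2^64 ≡ 466^2 = 217156 ≡ 280 (mod 583)
2^128 ≡ 280^2 = 78400 ≡ 278 (mod 583)
2^256 ≡ 278^2 = 77284 ≡ 328 (mod 583)
2^512 ≡ 328^2 = 107584 ≡ 312 (mod 583)
582 = 512 + 64 + 4 + 2 in binary powers of 2.
So 2^582 ≡ 312 · 280 · 16 · 4 ≡ 70 (mod 583).
Since 70 ≠ 1, base 2 is a Fermat witness: 583 is composite.

70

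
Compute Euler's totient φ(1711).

Factor: 1711 = 29 · 59.
φ(1711) = (29−1) · (59−1) = 28 · 58 = 1624.

1624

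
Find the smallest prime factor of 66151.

83

66151 is odd.
Digit sum 19, not divisible by 3.
Ends in 1: not divisible by 5.
7: 66151 = 7·9450 + 1
11: 66151 = 11·6013 + 8
13: 66151 = 13·5088 + 7
17: 66151 = 17·3891 + 4
19: 66151 = 19·3481 + 12
23: 66151 = 23·2876 + 3
29: 66151 = 29·2281 + 2
31: 66151 = 31·2133 + 28
37: 66151 = 37·1787 + 32
41: 66151 = 41·1613 + 18
43: 66151 = 43·1538 + 17
47: 66151 = 47·1407 + 22
53: 66151 = 53·1248 + 7
59: 66151 = 59·1121 + 12
61: 66151 = 61·1084 + 27
67: 66151 = 67·987 + 22
71: 66151 = 71·931 + 50
73: 66151 = 73·906 + 13
79: 66151 = 79·837 + 28
83: 66151 = 83·797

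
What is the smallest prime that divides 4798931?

4798931 is odd.
Digit sum 41, not divisible by 3.
Ends in 1: not divisible by 5.
7: 4798931 = 7·685561 + 4
11: 4798931 = 11·436266 + 5
13: 4798931 = 13·369148 + 7
17: 4798931 = 17·282290 + 1
19: 4798931 = 19·252575 + 6
23: 4798931 = 23·208649 + 4
29: 4798931 = 29·165480 + 11
31: 4798931 = 31·154804 + 7
37: 4798931 = 37·129700 + 31
41: 4798931 = 41·117047 + 4
43: 4798931 = 43·111603 + 2
47: 4798931 = 47·102104 + 43
53: 4798931 = 53·90545 + 46
59: 4798931 = 59·81337 + 48
61: 4798931 = 61·78671

61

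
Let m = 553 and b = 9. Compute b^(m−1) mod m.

8

9^1 ≡ 9 (mod 553)
9^2 ≡ 9^2 = 81 ≡ 81 (mod 553)
9^4 ≡ 81^2 = 6561 ≡ 478 (mod 553)
9^8 ≡ 478^2 = 228484 ≡ 95 (mod 553)
9^16 ≡ 95^2 = 9025 ≡ 177 (mod 553)
9^32 ≡ 177^2 = 31329 ≡ 361 (mod 553)
9^64 ≡ 361^2 = 130321 ≡ 366 (mod 553)
9^128 ≡ 366^2 = 133956 ≡ 130 (mod 553)
9^256 ≡ 130^2 = 16900 ≡ 310 (mod 553)
9^512 ≡ 310^2 = 96100 ≡ 431 (mod 553)
552 = 512 + 32 + 8 in binary powers of 2.
So 9^552 ≡ 431 · 361 · 95 ≡ 8 (mod 553).
Since 8 ≠ 1, base 9 is a Fermat witness: 553 is composite.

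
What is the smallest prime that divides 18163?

18163 is odd.
Digit sum 19, not divisible by 3.
Ends in 3: not divisible by 5.
7: 18163 = 7·2594 + 5
11: 18163 = 11·1651 + 2
13: 18163 = 13·1397 + 2
17: 18163 = 17·1068 + 7
19: 18163 = 19·955 + 18
23: 18163 = 23·789 + 16
29: 18163 = 29·626 + 9
31: 18163 = 31·585 + 28
37: 18163 = 37·490 + 33
41: 18163 = 41·443

41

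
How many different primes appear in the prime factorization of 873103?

5

873103 = 7 · 124729
124729 = 11 · 11339
11339 = 17 · 667
667 = 23 · 29
873103 = 7 · 11 · 17 · 23 · 29, which has 5 distinct prime factors.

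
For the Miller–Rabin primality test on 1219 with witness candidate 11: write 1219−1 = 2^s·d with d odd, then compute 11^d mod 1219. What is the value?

1219 − 1 = 1218 = 2^1 · 609, so d = 609.
11^1 ≡ 11 (mod 1219)
11^2 ≡ 11^2 = 121 ≡ 121 (mod 1219)
11^4 ≡ 121^2 = 14641 ≡ 13 (mod 1219)
11^8 ≡ 13^2 = 169 ≡ 169 (mod 1219)
11^16 ≡ 169^2 = 28561 ≡ 524 (mod 1219)
11^32 ≡ 524^2 = 274576 ≡ 301 (mod 1219)
11^64 ≡ 301^2 = 90601 ≡ 395 (mod 1219)
11^128 ≡ 395^2 = 156025 ≡ 1212 (mod 1219)
11^256 ≡ 1212^2 = 1468944 ≡ 49 (mod 1219)
11^512 ≡ 49^2 = 2401 ≡ 1182 (mod 1219)
609 = 512 + 64 + 32 + 1 in binary powers of 2.
So 11^609 ≡ 1182 · 395 · 301 · 11 ≡ 378 (mod 1219).
Squaring chain: 378; never reaches −1, so base 11 is a Miller–Rabin witness that 1219 is composite.

378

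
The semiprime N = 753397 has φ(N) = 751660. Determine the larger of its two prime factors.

φ(n) = (p−1)(q−1) = n − (p+q) + 1, so p + q = 753397 − 751660 + 1 = 1738.
p and q are the roots of t² − 1738t + 753397 = 0.
Discriminant: 1738² − 4·753397 = 3020644 − 3013588 = 7056; √7056 = 84.
q = (1738 − 84)/2 = 827, p = (1738 + 84)/2 = 911.
Check: 827 · 911 = 753397.

911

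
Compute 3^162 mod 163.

3^1 ≡ 3 (mod 163)
3^2 ≡ 3^2 = 9 ≡ 9 (mod 163)
3^4 ≡ 9^2 = 81 ≡ 81 (mod 163)
3^8 ≡ 81^2 = 6561 ≡ 41 (mod 163)
3^16 ≡ 41^2 = 1681 ≡ 51 (mod 163)
3^32 ≡ 51^2 = 2601 ≡ 156 (mod 163)
3^64 ≡ 156^2 = 24336 ≡ 49 (mod 163)
3^128 ≡ 49^2 = 2401 ≡ 119 (mod 163)
162 = 128 + 32 + 2 in binary powers of 2.
So 3^162 ≡ 119 · 156 · 9 ≡ 1 (mod 163).
Since the result is 1, base 3 gives no evidence that 163 is composite.

1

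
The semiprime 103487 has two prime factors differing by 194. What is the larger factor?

433

Since p = q + 194, we have 103487 = q(q + 194), so q² + 194q − 103487 = 0.
Discriminant: 194² + 4·103487 = 37636 + 413948 = 451584; √451584 = 672.
q = (−194 + 672)/2 = 239, and p = q + 194 = 433.
Check: 239 · 433 = 103487.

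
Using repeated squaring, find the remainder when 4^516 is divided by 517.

147

4^1 ≡ 4 (mod 517)
4^2 ≡ 4^2 = 16 ≡ 16 (mod 517)
4^4 ≡ 16^2 = 256 ≡ 256 (mod 517)
4^8 ≡ 256^2 = 65536 ≡ 394 (mod 517)
4^16 ≡ 394^2 = 155236 ≡ 136 (mod 517)
4^32 ≡ 136^2 = 18496 ≡ 401 (mod 517)
4^64 ≡ 401^2 = 160801 ≡ 14 (mod 517)
4^128 ≡ 14^2 = 196 ≡ 196 (mod 517)
4^256 ≡ 196^2 = 38416 ≡ 158 (mod 517)
4^512 ≡ 158^2 = 24964 ≡ 148 (mod 517)
516 = 512 + 4 in binary powers of 2.
So 4^516 ≡ 148 · 256 ≡ 147 (mod 517).
Since 147 ≠ 1, base 4 is a Fermat witness: 517 is composite.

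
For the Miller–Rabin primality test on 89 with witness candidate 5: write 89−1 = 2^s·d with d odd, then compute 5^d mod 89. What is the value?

89 − 1 = 88 = 2^3 · 11, so d = 11.
5^1 ≡ 5 (mod 89)
5^2 ≡ 5^2 = 25 ≡ 25 (mod 89)
5^4 ≡ 25^2 = 625 ≡ 2 (mod 89)
5^8 ≡ 2^2 = 4 ≡ 4 (mod 89)
11 = 8 + 2 + 1 in binary powers of 2.
So 5^11 ≡ 4 · 25 · 5 ≡ 55 (mod 89).
Squaring chain: 55 → 88 → 1; reaches −1, so base 5 does not prove 89 composite.

55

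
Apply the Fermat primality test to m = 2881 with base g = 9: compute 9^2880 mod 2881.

1632

9^1 ≡ 9 (mod 2881)
9^2 ≡ 9^2 = 81 ≡ 81 (mod 2881)
9^4 ≡ 81^2 = 6561 ≡ 799 (mod 2881)
9^8 ≡ 799^2 = 638401 ≡ 1700 (mod 2881)
9^16 ≡ 1700^2 = 2890000 ≡ 357 (mod 2881)
9^32 ≡ 357^2 = 127449 ≡ 685 (mod 2881)
9^64 ≡ 685^2 = 469225 ≡ 2503 (mod 2881)
9^128 ≡ 2503^2 = 6265009 ≡ 1715 (mod 2881)
9^256 ≡ 1715^2 = 2941225 ≡ 2605 (mod 2881)
9^512 ≡ 2605^2 = 6786025 ≡ 1270 (mod 2881)
9^1024 ≡ 1270^2 = 1612900 ≡ 2421 (mod 2881)
9^2048 ≡ 2421^2 = 5861241 ≡ 1287 (mod 2881)
2880 = 2048 + 512 + 256 + 64 in binary powers of 2.
So 9^2880 ≡ 1287 · 1270 · 2605 · 2503 ≡ 1632 (mod 2881).
Since 1632 ≠ 1, base 9 is a Fermat witness: 2881 is composite.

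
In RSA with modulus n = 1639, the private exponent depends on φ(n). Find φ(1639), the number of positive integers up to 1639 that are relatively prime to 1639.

Factor: 1639 = 11 · 149.
φ(1639) = (11−1) · (149−1) = 10 · 148 = 1480.

1480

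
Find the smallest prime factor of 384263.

11

384263 is odd.
Digit sum 26, not divisible by 3.
Ends in 3: not divisible by 5.
7: 384263 = 7·54894 + 5
11: 384263 = 11·34933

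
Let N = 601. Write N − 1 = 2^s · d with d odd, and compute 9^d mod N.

601 − 1 = 600 = 2^3 · 75, so d = 75.
9^1 ≡ 9 (mod 601)
9^2 ≡ 9^2 = 81 ≡ 81 (mod 601)
9^4 ≡ 81^2 = 6561 ≡ 551 (mod 601)
9^8 ≡ 551^2 = 303601 ≡ 96 (mod 601)
9^16 ≡ 96^2 = 9216 ≡ 201 (mod 601)
9^32 ≡ 201^2 = 40401 ≡ 134 (mod 601)
9^64 ≡ 134^2 = 17956 ≡ 527 (mod 601)
75 = 64 + 8 + 2 + 1 in binary powers of 2.
So 9^75 ≡ 527 · 96 · 81 · 9 ≡ 1 (mod 601).
Since 9^d ≡ 1 (mod 601), base 9 does not prove 601 composite.

1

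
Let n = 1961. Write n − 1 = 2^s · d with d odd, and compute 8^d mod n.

1961 − 1 = 1960 = 2^3 · 245, so d = 245.
8^1 ≡ 8 (mod 1961)
8^2 ≡ 8^2 = 64 ≡ 64 (mod 1961)
8^4 ≡ 64^2 = 4096 ≡ 174 (mod 1961)
8^8 ≡ 174^2 = 30276 ≡ 861 (mod 1961)
8^16 ≡ 861^2 = 741321 ≡ 63 (mod 1961)
8^32 ≡ 63^2 = 3969 ≡ 47 (mod 1961)
8^64 ≡ 47^2 = 2209 ≡ 248 (mod 1961)
8^128 ≡ 248^2 = 61504 ≡ 713 (mod 1961)
245 = 128 + 64 + 32 + 16 + 4 + 1 in binary powers of 2.
So 8^245 ≡ 713 · 248 · 47 · 63 · 174 · 8 ≡ 393 (mod 1961).
Squaring chain: 393 → 1491 → 1268; never reaches −1, so base 8 is a Miller–Rabin witness that 1961 is composite.

393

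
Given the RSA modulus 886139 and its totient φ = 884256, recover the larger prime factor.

φ(n) = (p−1)(q−1) = n − (p+q) + 1, so p + q = 886139 − 884256 + 1 = 1884.
p and q are the roots of t² − 1884t + 886139 = 0.
Discriminant: 1884² − 4·886139 = 3549456 − 3544556 = 4900; √4900 = 70.
q = (1884 − 70)/2 = 907, p = (1884 + 70)/2 = 977.
Check: 907 · 977 = 886139.

977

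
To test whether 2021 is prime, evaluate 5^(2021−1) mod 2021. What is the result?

5^1 ≡ 5 (mod 2021)
5^2 ≡ 5^2 = 25 ≡ 25 (mod 2021)
5^4 ≡ 25^2 = 625 ≡ 625 (mod 2021)
5^8 ≡ 625^2 = 390625 ≡ 572 (mod 2021)
5^16 ≡ 572^2 = 327184 ≡ 1803 (mod 2021)
5^32 ≡ 1803^2 = 3250809 ≡ 1041 (mod 2021)
5^64 ≡ 1041^2 = 1083681 ≡ 425 (mod 2021)
5^128 ≡ 425^2 = 180625 ≡ 756 (mod 2021)
5^256 ≡ 756^2 = 571536 ≡ 1614 (mod 2021)
5^512 ≡ 1614^2 = 2604996 ≡ 1948 (mod 2021)
5^1024 ≡ 1948^2 = 3794704 ≡ 1287 (mod 2021)
2020 = 1024 + 512 + 256 + 128 + 64 + 32 + 4 in binary powers of 2.
So 5^2020 ≡ 1287 · 1948 · 1614 · 756 · 425 · 1041 · 625 ≡ 883 (mod 2021).
Since 883 ≠ 1, base 5 is a Fermat witness: 2021 is composite.

883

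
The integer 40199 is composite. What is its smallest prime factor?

61

40199 is odd.
Digit sum 23, not divisible by 3.
Ends in 9: not divisible by 5.
7: 40199 = 7·5742 + 5
11: 40199 = 11·3654 + 5
13: 40199 = 13·3092 + 3
17: 40199 = 17·2364 + 11
19: 40199 = 19·2115 + 14
23: 40199 = 23·1747 + 18
29: 40199 = 29·1386 + 5
31: 40199 = 31·1296 + 23
37: 40199 = 37·1086 + 17
41: 40199 = 41·980 + 19
43: 40199 = 43·934 + 37
47: 40199 = 47·855 + 14
53: 40199 = 53·758 + 25
59: 40199 = 59·681 + 20
61: 40199 = 61·659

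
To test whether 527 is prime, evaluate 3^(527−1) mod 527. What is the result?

3^1 ≡ 3 (mod 527)
3^2 ≡ 3^2 = 9 ≡ 9 (mod 527)
3^4 ≡ 9^2 = 81 ≡ 81 (mod 527)
3^8 ≡ 81^2 = 6561 ≡ 237 (mod 527)
3^16 ≡ 237^2 = 56169 ≡ 307 (mod 527)
3^32 ≡ 307^2 = 94249 ≡ 443 (mod 527)
3^64 ≡ 443^2 = 196249 ≡ 205 (mod 527)
3^128 ≡ 205^2 = 42025 ≡ 392 (mod 527)
3^256 ≡ 392^2 = 153664 ≡ 307 (mod 527)
3^512 ≡ 307^2 = 94249 ≡ 443 (mod 527)
526 = 512 + 8 + 4 + 2 in binary powers of 2.
So 3^526 ≡ 443 · 237 · 81 · 9 ≡ 121 (mod 527).
Since 121 ≠ 1, base 3 is a Fermat witness: 527 is composite.

121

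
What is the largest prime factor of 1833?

47

1833 = 3 · 611
611 = 13 · 47
47 is prime.
So 1833 = 3 · 13 · 47; the largest prime factor is 47.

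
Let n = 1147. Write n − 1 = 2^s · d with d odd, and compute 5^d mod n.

156

1147 − 1 = 1146 = 2^1 · 573, so d = 573.
5^1 ≡ 5 (mod 1147)
5^2 ≡ 5^2 = 25 ≡ 25 (mod 1147)
5^4 ≡ 25^2 = 625 ≡ 625 (mod 1147)
5^8 ≡ 625^2 = 390625 ≡ 645 (mod 1147)
5^16 ≡ 645^2 = 416025 ≡ 811 (mod 1147)
5^32 ≡ 811^2 = 657721 ≡ 490 (mod 1147)
5^64 ≡ 490^2 = 240100 ≡ 377 (mod 1147)
5^128 ≡ 377^2 = 142129 ≡ 1048 (mod 1147)
5^256 ≡ 1048^2 = 1098304 ≡ 625 (mod 1147)
5^512 ≡ 625^2 = 390625 ≡ 645 (mod 1147)
573 = 512 + 32 + 16 + 8 + 4 + 1 in binary powers of 2.
So 5^573 ≡ 645 · 490 · 811 · 645 · 625 · 5 ≡ 156 (mod 1147).
Squaring chain: 156; never reaches −1, so base 5 is a Miller–Rabin witness that 1147 is composite.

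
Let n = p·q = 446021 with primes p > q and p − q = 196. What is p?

Since p = q + 196, we have 446021 = q(q + 196), so q² + 196q − 446021 = 0.
Discriminant: 196² + 4·446021 = 38416 + 1784084 = 1822500; √1822500 = 1350.
q = (−196 + 1350)/2 = 577, and p = q + 196 = 773.
Check: 577 · 773 = 446021.

773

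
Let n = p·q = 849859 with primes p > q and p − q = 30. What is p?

Since p = q + 30, we have 849859 = q(q + 30), so q² + 30q − 849859 = 0.
Discriminant: 30² + 4·849859 = 900 + 3399436 = 3400336; √3400336 = 1844.
q = (−30 + 1844)/2 = 907, and p = q + 30 = 937.
Check: 907 · 937 = 849859.

937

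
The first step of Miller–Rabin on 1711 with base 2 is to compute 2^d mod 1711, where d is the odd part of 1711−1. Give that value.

549

1711 − 1 = 1710 = 2^1 · 855, so d = 855.
2^1 ≡ 2 (mod 1711)
2^2 ≡ 2^2 = 4 ≡ 4 (mod 1711)
2^4 ≡ 4^2 = 16 ≡ 16 (mod 1711)
2^8 ≡ 16^2 = 256 ≡ 256 (mod 1711)
2^16 ≡ 256^2 = 65536 ≡ 518 (mod 1711)
2^32 ≡ 518^2 = 268324 ≡ 1408 (mod 1711)
2^64 ≡ 1408^2 = 1982464 ≡ 1126 (mod 1711)
2^128 ≡ 1126^2 = 1267876 ≡ 25 (mod 1711)
2^256 ≡ 25^2 = 625 ≡ 625 (mod 1711)
2^512 ≡ 625^2 = 390625 ≡ 517 (mod 1711)
855 = 512 + 256 + 64 + 16 + 4 + 2 + 1 in binary powers of 2.
So 2^855 ≡ 517 · 625 · 1126 · 518 · 16 · 4 · 2 ≡ 549 (mod 1711).
Squaring chain: 549; never reaches −1, so base 2 is a Miller–Rabin witness that 1711 is composite.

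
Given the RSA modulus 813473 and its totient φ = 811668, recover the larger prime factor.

φ(n) = (p−1)(q−1) = n − (p+q) + 1, so p + q = 813473 − 811668 + 1 = 1806.
p and q are the roots of t² − 1806t + 813473 = 0.
Discriminant: 1806² − 4·813473 = 3261636 − 3253892 = 7744; √7744 = 88.
q = (1806 − 88)/2 = 859, p = (1806 + 88)/2 = 947.
Check: 859 · 947 = 813473.

947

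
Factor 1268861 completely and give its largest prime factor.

61

1268861 = 11 · 115351
115351 = 31 · 3721
3721 = 61 · 61
61 = 61 · 1
So 1268861 = 11 · 31 · 61^2; the largest prime factor is 61.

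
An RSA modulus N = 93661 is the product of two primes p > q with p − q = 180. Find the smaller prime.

229

Since p = q + 180, we have 93661 = q(q + 180), so q² + 180q − 93661 = 0.
Discriminant: 180² + 4·93661 = 32400 + 374644 = 407044; √407044 = 638.
q = (−180 + 638)/2 = 229, and p = q + 180 = 409.
Check: 229 · 409 = 93661.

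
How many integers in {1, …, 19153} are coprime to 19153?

18868

Factor: 19153 = 107 · 179.
φ(19153) = (107−1) · (179−1) = 106 · 178 = 18868.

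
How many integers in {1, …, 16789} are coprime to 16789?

16524

Factor: 16789 = 103 · 163.
φ(16789) = (103−1) · (163−1) = 102 · 162 = 16524.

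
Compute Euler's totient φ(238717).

Factor: 238717 = 23 · 97 · 107.
φ(238717) = (23−1) · (97−1) · (107−1) = 22 · 96 · 106 = 223872.

223872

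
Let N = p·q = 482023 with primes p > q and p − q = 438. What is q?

Since p = q + 438, we have 482023 = q(q + 438), so q² + 438q − 482023 = 0.
Discriminant: 438² + 4·482023 = 191844 + 1928092 = 2119936; √2119936 = 1456.
q = (−438 + 1456)/2 = 509, and p = q + 438 = 947.
Check: 509 · 947 = 482023.

509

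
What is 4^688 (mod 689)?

490

4^1 ≡ 4 (mod 689)
4^2 ≡ 4^2 = 16 ≡ 16 (mod 689)
4^4 ≡ 16^2 = 256 ≡ 256 (mod 689)
4^8 ≡ 256^2 = 65536 ≡ 81 (mod 689)
4^16 ≡ 81^2 = 6561 ≡ 360 (mod 689)
4^32 ≡ 360^2 = 129600 ≡ 68 (mod 689)
4^64 ≡ 68^2 = 4624 ≡ 490 (mod 689)
4^128 ≡ 490^2 = 240100 ≡ 328 (mod 689)
4^256 ≡ 328^2 = 107584 ≡ 100 (mod 689)
4^512 ≡ 100^2 = 10000 ≡ 354 (mod 689)
688 = 512 + 128 + 32 + 16 in binary powers of 2.
So 4^688 ≡ 354 · 328 · 68 · 360 ≡ 490 (mod 689).
Since 490 ≠ 1, base 4 is a Fermat witness: 689 is composite.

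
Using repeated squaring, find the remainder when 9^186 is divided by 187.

64

9^1 ≡ 9 (mod 187)
9^2 ≡ 9^2 = 81 ≡ 81 (mod 187)
9^4 ≡ 81^2 = 6561 ≡ 16 (mod 187)
9^8 ≡ 16^2 = 256 ≡ 69 (mod 187)
9^16 ≡ 69^2 = 4761 ≡ 86 (mod 187)
9^32 ≡ 86^2 = 7396 ≡ 103 (mod 187)
9^64 ≡ 103^2 = 10609 ≡ 137 (mod 187)
9^128 ≡ 137^2 = 18769 ≡ 69 (mod 187)
186 = 128 + 32 + 16 + 8 + 2 in binary powers of 2.
So 9^186 ≡ 69 · 103 · 86 · 69 · 81 ≡ 64 (mod 187).
Since 64 ≠ 1, base 9 is a Fermat witness: 187 is composite.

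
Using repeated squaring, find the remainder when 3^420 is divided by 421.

3^1 ≡ 3 (mod 421)
3^2 ≡ 3^2 = 9 ≡ 9 (mod 421)
3^4 ≡ 9^2 = 81 ≡ 81 (mod 421)
3^8 ≡ 81^2 = 6561 ≡ 246 (mod 421)
3^16 ≡ 246^2 = 60516 ≡ 313 (mod 421)
3^32 ≡ 313^2 = 97969 ≡ 297 (mod 421)
3^64 ≡ 297^2 = 88209 ≡ 220 (mod 421)
3^128 ≡ 220^2 = 48400 ≡ 406 (mod 421)
3^256 ≡ 406^2 = 164836 ≡ 225 (mod 421)
420 = 256 + 128 + 32 + 4 in binary powers of 2.
So 3^420 ≡ 225 · 406 · 297 · 81 ≡ 1 (mod 421).
Since the result is 1, base 3 gives no evidence that 421 is composite.

1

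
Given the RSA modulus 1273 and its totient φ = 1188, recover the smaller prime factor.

φ(n) = (p−1)(q−1) = n − (p+q) + 1, so p + q = 1273 − 1188 + 1 = 86.
p and q are the roots of t² − 86t + 1273 = 0.
Discriminant: 86² − 4·1273 = 7396 − 5092 = 2304; √2304 = 48.
q = (86 − 48)/2 = 19, p = (86 + 48)/2 = 67.
Check: 19 · 67 = 1273.

19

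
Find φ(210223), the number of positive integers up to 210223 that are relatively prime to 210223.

190944

Factor: 210223 = 13 · 103 · 157.
φ(210223) = (13−1) · (103−1) · (157−1) = 12 · 102 · 156 = 190944.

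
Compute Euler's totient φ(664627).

638664

Factor: 664627 = 47 · 79 · 179.
φ(664627) = (47−1) · (79−1) · (179−1) = 46 · 78 · 178 = 638664.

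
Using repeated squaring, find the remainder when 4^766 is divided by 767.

35

4^1 ≡ 4 (mod 767)
4^2 ≡ 4^2 = 16 ≡ 16 (mod 767)
4^4 ≡ 16^2 = 256 ≡ 256 (mod 767)
4^8 ≡ 256^2 = 65536 ≡ 341 (mod 767)
4^16 ≡ 341^2 = 116281 ≡ 464 (mod 767)
4^32 ≡ 464^2 = 215296 ≡ 536 (mod 767)
4^64 ≡ 536^2 = 287296 ≡ 438 (mod 767)
4^128 ≡ 438^2 = 191844 ≡ 94 (mod 767)
4^256 ≡ 94^2 = 8836 ≡ 399 (mod 767)
4^512 ≡ 399^2 = 159201 ≡ 432 (mod 767)
766 = 512 + 128 + 64 + 32 + 16 + 8 + 4 + 2 in binary powers of 2.
So 4^766 ≡ 432 · 94 · 438 · 536 · 464 · 341 · 256 · 16 ≡ 35 (mod 767).
Since 35 ≠ 1, base 4 is a Fermat witness: 767 is composite.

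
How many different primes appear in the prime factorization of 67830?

6

67830 = 2 · 33915
33915 = 3 · 11305
11305 = 5 · 2261
2261 = 7 · 323
323 = 17 · 19
67830 = 2 · 3 · 5 · 7 · 17 · 19, which has 6 distinct prime factors.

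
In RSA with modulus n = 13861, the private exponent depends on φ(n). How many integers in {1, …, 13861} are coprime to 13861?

13612

Factor: 13861 = 83 · 167.
φ(13861) = (83−1) · (167−1) = 82 · 166 = 13612.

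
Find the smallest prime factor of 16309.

47

16309 is odd.
Digit sum 19, not divisible by 3.
Ends in 9: not divisible by 5.
7: 16309 = 7·2329 + 6
11: 16309 = 11·1482 + 7
13: 16309 = 13·1254 + 7
17: 16309 = 17·959 + 6
19: 16309 = 19·858 + 7
23: 16309 = 23·709 + 2
29: 16309 = 29·562 + 11
31: 16309 = 31·526 + 3
37: 16309 = 37·440 + 29
41: 16309 = 41·397 + 32
43: 16309 = 43·379 + 12
47: 16309 = 47·347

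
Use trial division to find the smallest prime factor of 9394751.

89

9394751 is odd.
Digit sum 38, not divisible by 3.
Ends in 1: not divisible by 5.
7: 9394751 = 7·1342107 + 2
11: 9394751 = 11·854068 + 3
13: 9394751 = 13·722673 + 2
17: 9394751 = 17·552632 + 7
19: 9394751 = 19·494460 + 11
23: 9394751 = 23·408467 + 10
29: 9394751 = 29·323956 + 27
31: 9394751 = 31·303056 + 15
37: 9394751 = 37·253912 + 7
41: 9394751 = 41·229140 + 11
43: 9394751 = 43·218482 + 25
47: 9394751 = 47·199888 + 15
53: 9394751 = 53·177259 + 24
59: 9394751 = 59·159233 + 4
61: 9394751 = 61·154012 + 19
67: 9394751 = 67·140220 + 11
71: 9394751 = 71·132320 + 31
73: 9394751 = 73·128695 + 16
79: 9394751 = 79·118920 + 71
83: 9394751 = 83·113189 + 64
89: 9394751 = 89·105559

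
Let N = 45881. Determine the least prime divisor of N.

11

45881 is odd.
Digit sum 26, not divisible by 3.
Ends in 1: not divisible by 5.
7: 45881 = 7·6554 + 3
11: 45881 = 11·4171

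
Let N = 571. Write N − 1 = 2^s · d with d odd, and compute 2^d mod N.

571 − 1 = 570 = 2^1 · 285, so d = 285.
2^1 ≡ 2 (mod 571)
2^2 ≡ 2^2 = 4 ≡ 4 (mod 571)
2^4 ≡ 4^2 = 16 ≡ 16 (mod 571)
2^8 ≡ 16^2 = 256 ≡ 256 (mod 571)
2^16 ≡ 256^2 = 65536 ≡ 442 (mod 571)
2^32 ≡ 442^2 = 195364 ≡ 82 (mod 571)
2^64 ≡ 82^2 = 6724 ≡ 443 (mod 571)
2^128 ≡ 443^2 = 196249 ≡ 396 (mod 571)
2^256 ≡ 396^2 = 156816 ≡ 362 (mod 571)
285 = 256 + 16 + 8 + 4 + 1 in binary powers of 2.
So 2^285 ≡ 362 · 442 · 256 · 16 · 2 ≡ 570 (mod 571).
Since 2^d ≡ 570 (mod 571), base 2 does not prove 571 composite.

570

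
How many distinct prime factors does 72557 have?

2

72557 = 37^2 · 53
72557 = 37^2 · 53, which has 2 distinct prime factors.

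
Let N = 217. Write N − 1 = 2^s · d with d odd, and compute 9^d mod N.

64

217 − 1 = 216 = 2^3 · 27, so d = 27.
9^1 ≡ 9 (mod 217)
9^2 ≡ 9^2 = 81 ≡ 81 (mod 217)
9^4 ≡ 81^2 = 6561 ≡ 51 (mod 217)
9^8 ≡ 51^2 = 2601 ≡ 214 (mod 217)
9^16 ≡ 214^2 = 45796 ≡ 9 (mod 217)
27 = 16 + 8 + 2 + 1 in binary powers of 2.
So 9^27 ≡ 9 · 214 · 81 · 9 ≡ 64 (mod 217).
Squaring chain: 64 → 190 → 78; never reaches −1, so base 9 is a Miller–Rabin witness that 217 is composite.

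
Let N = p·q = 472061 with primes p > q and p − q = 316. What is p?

863

Since p = q + 316, we have 472061 = q(q + 316), so q² + 316q − 472061 = 0.
Discriminant: 316² + 4·472061 = 99856 + 1888244 = 1988100; √1988100 = 1410.
q = (−316 + 1410)/2 = 547, and p = q + 316 = 863.
Check: 547 · 863 = 472061.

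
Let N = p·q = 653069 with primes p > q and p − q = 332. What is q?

659

Since p = q + 332, we have 653069 = q(q + 332), so q² + 332q − 653069 = 0.
Discriminant: 332² + 4·653069 = 110224 + 2612276 = 2722500; √2722500 = 1650.
q = (−332 + 1650)/2 = 659, and p = q + 332 = 991.
Check: 659 · 991 = 653069.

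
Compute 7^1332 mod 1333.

388

7^1 ≡ 7 (mod 1333)
7^2 ≡ 7^2 = 49 ≡ 49 (mod 1333)
7^4 ≡ 49^2 = 2401 ≡ 1068 (mod 1333)
7^8 ≡ 1068^2 = 1140624 ≡ 909 (mod 1333)
7^16 ≡ 909^2 = 826281 ≡ 1154 (mod 1333)
7^32 ≡ 1154^2 = 1331716 ≡ 49 (mod 1333)
7^64 ≡ 49^2 = 2401 ≡ 1068 (mod 1333)
7^128 ≡ 1068^2 = 1140624 ≡ 909 (mod 1333)
7^256 ≡ 909^2 = 826281 ≡ 1154 (mod 1333)
7^512 ≡ 1154^2 = 1331716 ≡ 49 (mod 1333)
7^1024 ≡ 49^2 = 2401 ≡ 1068 (mod 1333)
1332 = 1024 + 256 + 32 + 16 + 4 in binary powers of 2.
So 7^1332 ≡ 1068 · 1154 · 49 · 1154 · 1068 ≡ 388 (mod 1333).
Since 388 ≠ 1, base 7 is a Fermat witness: 1333 is composite.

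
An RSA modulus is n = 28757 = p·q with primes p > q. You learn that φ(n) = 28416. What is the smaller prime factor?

149

φ(n) = (p−1)(q−1) = n − (p+q) + 1, so p + q = 28757 − 28416 + 1 = 342.
p and q are the roots of t² − 342t + 28757 = 0.
Discriminant: 342² − 4·28757 = 116964 − 115028 = 1936; √1936 = 44.
q = (342 − 44)/2 = 149, p = (342 + 44)/2 = 193.
Check: 149 · 193 = 28757.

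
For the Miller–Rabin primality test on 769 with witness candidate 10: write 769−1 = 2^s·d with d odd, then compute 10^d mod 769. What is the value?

231

769 − 1 = 768 = 2^8 · 3, so d = 3.
10^1 ≡ 10 (mod 769)
10^2 ≡ 10^2 = 100 ≡ 100 (mod 769)
3 = 2 + 1 in binary powers of 2.
So 10^3 ≡ 100 · 10 ≡ 231 (mod 769).
Squaring chain: 231 → 300 → 27 → 729 → 62 → 768 → 1 → 1; reaches −1, so base 10 does not prove 769 composite.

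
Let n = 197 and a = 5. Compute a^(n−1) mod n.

5^1 ≡ 5 (mod 197)
5^2 ≡ 5^2 = 25 ≡ 25 (mod 197)
5^4 ≡ 25^2 = 625 ≡ 34 (mod 197)
5^8 ≡ 34^2 = 1156 ≡ 171 (mod 197)
5^16 ≡ 171^2 = 29241 ≡ 85 (mod 197)
5^32 ≡ 85^2 = 7225 ≡ 133 (mod 197)
5^64 ≡ 133^2 = 17689 ≡ 156 (mod 197)
5^128 ≡ 156^2 = 24336 ≡ 105 (mod 197)
196 = 128 + 64 + 4 in binary powers of 2.
So 5^196 ≡ 105 · 156 · 34 ≡ 1 (mod 197).
Since the result is 1, base 5 gives no evidence that 197 is composite.

1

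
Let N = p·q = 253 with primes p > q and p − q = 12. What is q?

11

Since p = q + 12, we have 253 = q(q + 12), so q² + 12q − 253 = 0.
Discriminant: 12² + 4·253 = 144 + 1012 = 1156; √1156 = 34.
q = (−12 + 34)/2 = 11, and p = q + 12 = 23.
Check: 11 · 23 = 253.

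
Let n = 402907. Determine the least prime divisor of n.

31

402907 is odd.
Digit sum 22, not divisible by 3.
Ends in 7: not divisible by 5.
7: 402907 = 7·57558 + 1
11: 402907 = 11·36627 + 10
13: 402907 = 13·30992 + 11
17: 402907 = 17·23700 + 7
19: 402907 = 19·21205 + 12
23: 402907 = 23·17517 + 16
29: 402907 = 29·13893 + 10
31: 402907 = 31·12997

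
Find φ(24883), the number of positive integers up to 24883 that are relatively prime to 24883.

Factor: 24883 = 149 · 167.
φ(24883) = (149−1) · (167−1) = 148 · 166 = 24568.

24568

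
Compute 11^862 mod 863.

1

11^1 ≡ 11 (mod 863)
11^2 ≡ 11^2 = 121 ≡ 121 (mod 863)
11^4 ≡ 121^2 = 14641 ≡ 833 (mod 863)
11^8 ≡ 833^2 = 693889 ≡ 37 (mod 863)
11^16 ≡ 37^2 = 1369 ≡ 506 (mod 863)
11^32 ≡ 506^2 = 256036 ≡ 588 (mod 863)
11^64 ≡ 588^2 = 345744 ≡ 544 (mod 863)
11^128 ≡ 544^2 = 295936 ≡ 790 (mod 863)
11^256 ≡ 790^2 = 624100 ≡ 151 (mod 863)
11^512 ≡ 151^2 = 22801 ≡ 363 (mod 863)
862 = 512 + 256 + 64 + 16 + 8 + 4 + 2 in binary powers of 2.
So 11^862 ≡ 363 · 151 · 544 · 506 · 37 · 833 · 121 ≡ 1 (mod 863).
Since the result is 1, base 11 gives no evidence that 863 is composite.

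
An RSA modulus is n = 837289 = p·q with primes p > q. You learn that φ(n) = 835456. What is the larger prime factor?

977

φ(n) = (p−1)(q−1) = n − (p+q) + 1, so p + q = 837289 − 835456 + 1 = 1834.
p and q are the roots of t² − 1834t + 837289 = 0.
Discriminant: 1834² − 4·837289 = 3363556 − 3349156 = 14400; √14400 = 120.
q = (1834 − 120)/2 = 857, p = (1834 + 120)/2 = 977.
Check: 857 · 977 = 837289.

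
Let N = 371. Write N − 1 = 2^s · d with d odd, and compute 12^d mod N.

339

371 − 1 = 370 = 2^1 · 185, so d = 185.
12^1 ≡ 12 (mod 371)
12^2 ≡ 12^2 = 144 ≡ 144 (mod 371)
12^4 ≡ 144^2 = 20736 ≡ 331 (mod 371)
12^8 ≡ 331^2 = 109561 ≡ 116 (mod 371)
12^16 ≡ 116^2 = 13456 ≡ 100 (mod 371)
12^32 ≡ 100^2 = 10000 ≡ 354 (mod 371)
12^64 ≡ 354^2 = 125316 ≡ 289 (mod 371)
12^128 ≡ 289^2 = 83521 ≡ 46 (mod 371)
185 = 128 + 32 + 16 + 8 + 1 in binary powers of 2.
So 12^185 ≡ 46 · 354 · 100 · 116 · 12 ≡ 339 (mod 371).
Squaring chain: 339; never reaches −1, so base 12 is a Miller–Rabin witness that 371 is composite.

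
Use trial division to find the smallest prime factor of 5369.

7

5369 is odd.
Digit sum 23, not divisible by 3.
Ends in 9: not divisible by 5.
7: 5369 = 7·767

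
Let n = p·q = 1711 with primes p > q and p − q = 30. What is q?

29

Since p = q + 30, we have 1711 = q(q + 30), so q² + 30q − 1711 = 0.
Discriminant: 30² + 4·1711 = 900 + 6844 = 7744; √7744 = 88.
q = (−30 + 88)/2 = 29, and p = q + 30 = 59.
Check: 29 · 59 = 1711.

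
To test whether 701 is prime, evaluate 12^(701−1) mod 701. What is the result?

1

12^1 ≡ 12 (mod 701)
12^2 ≡ 12^2 = 144 ≡ 144 (mod 701)
12^4 ≡ 144^2 = 20736 ≡ 407 (mod 701)
12^8 ≡ 407^2 = 165649 ≡ 213 (mod 701)
12^16 ≡ 213^2 = 45369 ≡ 505 (mod 701)
12^32 ≡ 505^2 = 255025 ≡ 562 (mod 701)
12^64 ≡ 562^2 = 315844 ≡ 394 (mod 701)
12^128 ≡ 394^2 = 155236 ≡ 315 (mod 701)
12^256 ≡ 315^2 = 99225 ≡ 384 (mod 701)
12^512 ≡ 384^2 = 147456 ≡ 246 (mod 701)
700 = 512 + 128 + 32 + 16 + 8 + 4 in binary powers of 2.
So 12^700 ≡ 246 · 315 · 562 · 505 · 213 · 407 ≡ 1 (mod 701).
Since the result is 1, base 12 gives no evidence that 701 is composite.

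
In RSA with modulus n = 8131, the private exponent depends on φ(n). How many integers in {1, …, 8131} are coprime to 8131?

7912

Factor: 8131 = 47 · 173.
φ(8131) = (47−1) · (173−1) = 46 · 172 = 7912.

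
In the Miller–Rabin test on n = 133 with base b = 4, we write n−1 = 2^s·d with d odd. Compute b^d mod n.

133 − 1 = 132 = 2^2 · 33, so d = 33.
4^1 ≡ 4 (mod 133)
4^2 ≡ 4^2 = 16 ≡ 16 (mod 133)
4^4 ≡ 16^2 = 256 ≡ 123 (mod 133)
4^8 ≡ 123^2 = 15129 ≡ 100 (mod 133)
4^16 ≡ 100^2 = 10000 ≡ 25 (mod 133)
4^32 ≡ 25^2 = 625 ≡ 93 (mod 133)
33 = 32 + 1 in binary powers of 2.
So 4^33 ≡ 93 · 4 ≡ 106 (mod 133).
Squaring chain: 106 → 64; never reaches −1, so base 4 is a Miller–Rabin witness that 133 is composite.

106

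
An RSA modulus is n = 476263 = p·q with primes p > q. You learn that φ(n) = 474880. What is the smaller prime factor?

641

φ(n) = (p−1)(q−1) = n − (p+q) + 1, so p + q = 476263 − 474880 + 1 = 1384.
p and q are the roots of t² − 1384t + 476263 = 0.
Discriminant: 1384² − 4·476263 = 1915456 − 1905052 = 10404; √10404 = 102.
q = (1384 − 102)/2 = 641, p = (1384 + 102)/2 = 743.
Check: 641 · 743 = 476263.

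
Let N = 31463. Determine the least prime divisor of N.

73

31463 is odd.
Digit sum 17, not divisible by 3.
Ends in 3: not divisible by 5.
7: 31463 = 7·4494 + 5
11: 31463 = 11·2860 + 3
13: 31463 = 13·2420 + 3
17: 31463 = 17·1850 + 13
19: 31463 = 19·1655 + 18
23: 31463 = 23·1367 + 22
29: 31463 = 29·1084 + 27
31: 31463 = 31·1014 + 29
37: 31463 = 37·850 + 13
41: 31463 = 41·767 + 16
43: 31463 = 43·731 + 30
47: 31463 = 47·669 + 20
53: 31463 = 53·593 + 34
59: 31463 = 59·533 + 16
61: 31463 = 61·515 + 48
67: 31463 = 67·469 + 40
71: 31463 = 71·443 + 10
73: 31463 = 73·431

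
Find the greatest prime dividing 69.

69 = 3 · 23
23 is prime.
So 69 = 3 · 23; the largest prime factor is 23.

23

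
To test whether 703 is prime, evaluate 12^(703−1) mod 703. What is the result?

12^1 ≡ 12 (mod 703)
12^2 ≡ 12^2 = 144 ≡ 144 (mod 703)
12^4 ≡ 144^2 = 20736 ≡ 349 (mod 703)
12^8 ≡ 349^2 = 121801 ≡ 182 (mod 703)
12^16 ≡ 182^2 = 33124 ≡ 83 (mod 703)
12^32 ≡ 83^2 = 6889 ≡ 562 (mod 703)
12^64 ≡ 562^2 = 315844 ≡ 197 (mod 703)
12^128 ≡ 197^2 = 38809 ≡ 144 (mod 703)
12^256 ≡ 144^2 = 20736 ≡ 349 (mod 703)
12^512 ≡ 349^2 = 121801 ≡ 182 (mod 703)
702 = 512 + 128 + 32 + 16 + 8 + 4 + 2 in binary powers of 2.
So 12^702 ≡ 182 · 144 · 562 · 83 · 182 · 349 · 144 ≡ 1 (mod 703).
Since the result is 1, base 12 gives no evidence that 703 is composite.

1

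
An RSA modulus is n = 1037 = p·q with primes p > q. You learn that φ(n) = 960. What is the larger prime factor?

φ(n) = (p−1)(q−1) = n − (p+q) + 1, so p + q = 1037 − 960 + 1 = 78.
p and q are the roots of t² − 78t + 1037 = 0.
Discriminant: 78² − 4·1037 = 6084 − 4148 = 1936; √1936 = 44.
q = (78 − 44)/2 = 17, p = (78 + 44)/2 = 61.
Check: 17 · 61 = 1037.

61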